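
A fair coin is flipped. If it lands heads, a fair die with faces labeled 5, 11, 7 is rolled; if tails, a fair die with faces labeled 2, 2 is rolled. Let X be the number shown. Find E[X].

29/6

E[X | heads] = (5+11+7)/3 = 23/3.
E[X | tails] = (2+2)/2 = 2.
By the law of total expectation,
E[X] = (1/2)·(23/3) + (1/2)·(2) = 29/6.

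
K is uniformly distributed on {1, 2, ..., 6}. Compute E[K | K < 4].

Given K < 4, K is equally likely to be any of {1, 2, 3}.
E[K | K < 4] = (1 + 2 + 3) / 3 = 2.

2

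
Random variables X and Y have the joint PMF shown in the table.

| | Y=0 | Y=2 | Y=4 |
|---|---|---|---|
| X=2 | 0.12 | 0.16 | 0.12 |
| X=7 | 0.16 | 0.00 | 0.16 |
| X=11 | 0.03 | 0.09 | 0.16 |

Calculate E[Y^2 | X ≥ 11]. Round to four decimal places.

P(X ≥ 11) = 0.28.
Σ Y^2·P over the event = 0·(0.03) + 4·(0.09) + 16·(0.16) = 2.92.
E[Y^2 | X ≥ 11] = (2.92) / (0.28) = 10.4286.

10.4286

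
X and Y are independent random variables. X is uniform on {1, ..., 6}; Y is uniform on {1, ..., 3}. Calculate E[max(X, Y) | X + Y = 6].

P(X + Y = 6) = 1/6.
Summing max(X,Y)·P(x,y) over outcomes with X + Y = 6 gives 2/3.
E[max(X, Y) | X + Y = 6] = (2/3) / (1/6) = 4.

4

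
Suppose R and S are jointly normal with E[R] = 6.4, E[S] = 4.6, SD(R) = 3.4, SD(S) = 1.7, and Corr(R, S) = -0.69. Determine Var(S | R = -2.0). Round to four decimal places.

1.5141

The conditional variance in a bivariate normal is σ_S²(1 − ρ²), independent of x.
Var(S | R=-2.0) = (1.7)²·(1 − (-0.69)²) = 2.89·0.5239 = 1.5141.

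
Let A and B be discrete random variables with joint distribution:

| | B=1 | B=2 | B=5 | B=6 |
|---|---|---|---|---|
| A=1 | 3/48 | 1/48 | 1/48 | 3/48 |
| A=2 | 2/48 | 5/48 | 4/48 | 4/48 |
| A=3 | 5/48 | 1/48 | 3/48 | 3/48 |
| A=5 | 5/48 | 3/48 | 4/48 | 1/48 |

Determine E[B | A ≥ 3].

77/25

P(A ≥ 3) = 25/48.
Σ B·P over the event = 1·(5/48) + 2·(1/48) + 5·(3/48) + 6·(3/48) + 1·(5/48) + 2·(3/48) + 5·(4/48) + 6·(1/48) = 77/48.
E[B | A ≥ 3] = (77/48) / (25/48) = 77/25.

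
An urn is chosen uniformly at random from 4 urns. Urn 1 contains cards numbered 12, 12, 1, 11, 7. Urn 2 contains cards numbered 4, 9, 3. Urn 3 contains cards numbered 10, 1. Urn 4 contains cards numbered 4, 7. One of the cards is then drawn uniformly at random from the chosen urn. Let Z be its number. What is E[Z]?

187/30

E[Z | urn 1] = (12+12+1+11+7)/5 = 43/5.
E[Z | urn 2] = (4+9+3)/3 = 16/3.
E[Z | urn 3] = (10+1)/2 = 11/2.
E[Z | urn 4] = (4+7)/2 = 11/2.
By the law of total expectation,
E[Z] = (1/4)·(43/5) + (1/4)·(16/3) + (1/4)·(11/2) + (1/4)·(11/2) = 187/30.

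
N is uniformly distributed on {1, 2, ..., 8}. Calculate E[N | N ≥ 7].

15/2

Given N ≥ 7, N is equally likely to be any of {7, 8}.
E[N | N ≥ 7] = (7 + 8) / 2 = 15/2.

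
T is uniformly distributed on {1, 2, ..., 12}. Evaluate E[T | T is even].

7

Given T is even, T is equally likely to be any of {2, 4, 6, 8, 10, 12}.
E[T | T is even] = (2 + 4 + 6 + 8 + 10 + 12) / 6 = 7.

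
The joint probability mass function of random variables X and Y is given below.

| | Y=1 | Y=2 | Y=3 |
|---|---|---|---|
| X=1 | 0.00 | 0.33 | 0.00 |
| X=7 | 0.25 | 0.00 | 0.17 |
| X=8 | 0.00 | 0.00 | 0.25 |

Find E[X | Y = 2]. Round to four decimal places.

1.0000

P(Y = 2) = 0.33.
Summing X·P(X=x,Y=y) over the conditioning event gives 0.33.
E[X | Y = 2] = (0.33) / (0.33) = 1.0000.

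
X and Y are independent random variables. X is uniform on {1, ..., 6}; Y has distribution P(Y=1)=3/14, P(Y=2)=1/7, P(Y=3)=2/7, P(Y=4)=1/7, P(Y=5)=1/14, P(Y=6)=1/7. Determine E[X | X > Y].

23/5

P(X > Y) = 10/21.
Summing X·P(x,y) over outcomes with X > Y gives 46/21.
E[X | X > Y] = (46/21) / (10/21) = 23/5.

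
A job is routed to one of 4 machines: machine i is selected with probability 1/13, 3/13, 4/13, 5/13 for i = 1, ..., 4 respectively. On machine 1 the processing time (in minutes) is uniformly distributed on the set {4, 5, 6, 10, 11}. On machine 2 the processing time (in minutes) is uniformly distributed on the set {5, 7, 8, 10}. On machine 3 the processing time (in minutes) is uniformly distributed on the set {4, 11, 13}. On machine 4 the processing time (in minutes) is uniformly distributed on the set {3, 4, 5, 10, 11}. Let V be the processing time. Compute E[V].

E[V | machine 1] = (4+5+6+10+11)/5 = 36/5.
E[V | machine 2] = (5+7+8+10)/4 = 15/2.
E[V | machine 3] = (4+11+13)/3 = 28/3.
E[V | machine 4] = (3+4+5+10+11)/5 = 33/5.
By the law of total expectation,
E[V] = (1/13)·(36/5) + (3/13)·(15/2) + (4/13)·(28/3) + (5/13)·(33/5) = 3001/390.

3001/390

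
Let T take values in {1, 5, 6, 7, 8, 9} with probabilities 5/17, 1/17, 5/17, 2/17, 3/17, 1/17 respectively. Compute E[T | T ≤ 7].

P(T ≤ 7) = 13/17.
Σ over the event: 1·5/17 + 5·1/17 + 6·5/17 + 7·2/17 = 54/17.
E[T | T ≤ 7] = (54/17) / (13/17) = 54/13.

54/13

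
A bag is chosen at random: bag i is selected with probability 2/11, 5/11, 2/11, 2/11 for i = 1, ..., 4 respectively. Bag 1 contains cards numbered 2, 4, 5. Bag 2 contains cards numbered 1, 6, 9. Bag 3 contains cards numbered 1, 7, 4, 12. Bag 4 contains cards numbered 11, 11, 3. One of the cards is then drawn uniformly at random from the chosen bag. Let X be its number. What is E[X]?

E[X | bag 1] = (2+4+5)/3 = 11/3.
E[X | bag 2] = (1+6+9)/3 = 16/3.
E[X | bag 3] = (1+7+4+12)/4 = 6.
E[X | bag 4] = (11+11+3)/3 = 25/3.
By the law of total expectation,
E[X] = (2/11)·(11/3) + (5/11)·(16/3) + (2/11)·(6) + (2/11)·(25/3) = 188/33.

188/33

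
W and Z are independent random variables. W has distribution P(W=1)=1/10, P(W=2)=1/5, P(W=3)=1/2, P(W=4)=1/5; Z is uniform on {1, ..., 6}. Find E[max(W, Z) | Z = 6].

6

P(Z = 6) = 1/6.
Summing max(W,Z)·P(x,y) over outcomes with Z = 6 gives 1.
E[max(W, Z) | Z = 6] = (1) / (1/6) = 6.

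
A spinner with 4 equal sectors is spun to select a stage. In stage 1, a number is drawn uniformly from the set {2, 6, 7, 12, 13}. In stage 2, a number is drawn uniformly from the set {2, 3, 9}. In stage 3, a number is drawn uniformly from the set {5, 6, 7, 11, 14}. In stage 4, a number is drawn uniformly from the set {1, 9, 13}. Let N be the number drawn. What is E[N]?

E[N | stage 1] = (2+6+7+12+13)/5 = 8.
E[N | stage 2] = (2+3+9)/3 = 14/3.
E[N | stage 3] = (5+6+7+11+14)/5 = 43/5.
E[N | stage 4] = (1+9+13)/3 = 23/3.
By the law of total expectation,
E[N] = (1/4)·(8) + (1/4)·(14/3) + (1/4)·(43/5) + (1/4)·(23/3) = 217/30.

217/30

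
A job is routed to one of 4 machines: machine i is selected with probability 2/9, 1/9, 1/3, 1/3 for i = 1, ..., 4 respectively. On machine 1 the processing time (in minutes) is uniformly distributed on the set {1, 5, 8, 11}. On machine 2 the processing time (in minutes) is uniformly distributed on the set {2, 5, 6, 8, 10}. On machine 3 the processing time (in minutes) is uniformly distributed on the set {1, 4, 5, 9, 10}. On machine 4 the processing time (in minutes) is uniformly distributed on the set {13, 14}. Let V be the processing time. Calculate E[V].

383/45

E[V | machine 1] = (1+5+8+11)/4 = 25/4.
E[V | machine 2] = (2+5+6+8+10)/5 = 31/5.
E[V | machine 3] = (1+4+5+9+10)/5 = 29/5.
E[V | machine 4] = (13+14)/2 = 27/2.
E[V] = (2/9)·(25/4) + (1/9)·(31/5) + (1/3)·(29/5) + (1/3)·(27/2) = 383/45.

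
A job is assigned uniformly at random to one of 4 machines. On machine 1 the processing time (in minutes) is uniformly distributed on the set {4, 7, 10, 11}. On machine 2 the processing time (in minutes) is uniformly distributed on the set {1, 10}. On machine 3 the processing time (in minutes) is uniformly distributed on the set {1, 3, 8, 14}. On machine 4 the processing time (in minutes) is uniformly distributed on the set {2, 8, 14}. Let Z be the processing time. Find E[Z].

E[Z | machine 1] = (4+7+10+11)/4 = 8.
E[Z | machine 2] = (1+10)/2 = 11/2.
E[Z | machine 3] = (1+3+8+14)/4 = 13/2.
E[Z | machine 4] = (2+8+14)/3 = 8.
By the law of total expectation,
E[Z] = (1/4)·(8) + (1/4)·(11/2) + (1/4)·(13/2) + (1/4)·(8) = 7.

7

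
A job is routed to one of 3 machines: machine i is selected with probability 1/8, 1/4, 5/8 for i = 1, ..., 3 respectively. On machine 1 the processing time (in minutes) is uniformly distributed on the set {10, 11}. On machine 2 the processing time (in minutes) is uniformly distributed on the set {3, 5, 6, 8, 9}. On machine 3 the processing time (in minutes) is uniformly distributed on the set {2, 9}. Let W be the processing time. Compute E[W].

63/10

E[W | machine 1] = (10+11)/2 = 21/2.
E[W | machine 2] = (3+5+6+8+9)/5 = 31/5.
E[W | machine 3] = (2+9)/2 = 11/2.
By the law of total expectation,
E[W] = (1/8)·(21/2) + (1/4)·(31/5) + (5/8)·(11/2) = 63/10.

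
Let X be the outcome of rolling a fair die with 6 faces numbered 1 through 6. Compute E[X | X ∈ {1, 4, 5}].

P(X ∈ {1, 4, 5}) = 1/2.
Σ over the event: 1·1/6 + 4·1/6 + 5·1/6 = 5/3.
E[X | X ∈ {1, 4, 5}] = (5/3) / (1/2) = 10/3.

10/3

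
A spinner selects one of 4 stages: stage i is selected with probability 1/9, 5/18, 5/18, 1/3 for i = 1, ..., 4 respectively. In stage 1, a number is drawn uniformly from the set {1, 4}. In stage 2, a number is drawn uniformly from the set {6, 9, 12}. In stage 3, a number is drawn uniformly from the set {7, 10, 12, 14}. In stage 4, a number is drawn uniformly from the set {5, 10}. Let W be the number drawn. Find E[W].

595/72

E[W | stage 1] = (1+4)/2 = 5/2.
E[W | stage 2] = (6+9+12)/3 = 9.
E[W | stage 3] = (7+10+12+14)/4 = 43/4.
E[W | stage 4] = (5+10)/2 = 15/2.
E[W] = (1/9)·(5/2) + (5/18)·(9) + (5/18)·(43/4) + (1/3)·(15/2) = 595/72.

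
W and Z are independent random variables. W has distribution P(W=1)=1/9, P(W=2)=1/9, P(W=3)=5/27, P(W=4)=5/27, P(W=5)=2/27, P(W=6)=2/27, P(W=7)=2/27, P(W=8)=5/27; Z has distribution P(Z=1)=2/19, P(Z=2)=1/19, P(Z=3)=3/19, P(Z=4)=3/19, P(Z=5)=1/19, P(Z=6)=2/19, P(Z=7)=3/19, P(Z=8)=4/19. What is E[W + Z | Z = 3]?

P(Z = 3) = 3/19.
Summing (W+Z)·P(x,y) over outcomes with Z = 3 gives 67/57.
E[W + Z | Z = 3] = (67/57) / (3/19) = 67/9.

67/9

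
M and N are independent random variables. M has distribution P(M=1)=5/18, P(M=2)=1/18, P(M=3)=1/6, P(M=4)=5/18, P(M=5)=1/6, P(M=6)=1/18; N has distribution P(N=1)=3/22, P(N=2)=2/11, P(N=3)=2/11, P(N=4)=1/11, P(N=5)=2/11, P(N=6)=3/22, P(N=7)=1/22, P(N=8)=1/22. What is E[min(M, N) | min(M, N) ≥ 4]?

P(min(M, N) ≥ 4) = 1/4.
Summing min(M,N)·P(x,y) over outcomes with min(M, N) ≥ 4 gives 437/396.
E[min(M, N) | min(M, N) ≥ 4] = (437/396) / (1/4) = 437/99.

437/99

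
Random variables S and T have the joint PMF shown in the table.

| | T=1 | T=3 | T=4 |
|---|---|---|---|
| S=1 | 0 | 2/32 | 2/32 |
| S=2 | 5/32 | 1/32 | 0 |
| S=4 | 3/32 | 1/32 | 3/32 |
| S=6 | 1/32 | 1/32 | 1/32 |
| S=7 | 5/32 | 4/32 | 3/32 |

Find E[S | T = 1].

9/2

P(T = 1) = 7/16.
Σ S·P over the event = 2·(5/32) + 4·(3/32) + 6·(1/32) + 7·(5/32) = 63/32.
E[S | T = 1] = (63/32) / (7/16) = 9/2.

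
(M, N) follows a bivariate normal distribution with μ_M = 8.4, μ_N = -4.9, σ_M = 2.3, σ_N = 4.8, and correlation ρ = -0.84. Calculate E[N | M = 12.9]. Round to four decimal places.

-12.7887

For a bivariate normal, E[N | M=x] = μ_N + ρ·(σ_N/σ_M)·(x − μ_M).
E[N | M=12.9] = -4.9 + (-0.84)·(4.8/2.3)·(12.9 − (8.4)) = -4.9 + (-1.75304)·(4.5) = -12.7887.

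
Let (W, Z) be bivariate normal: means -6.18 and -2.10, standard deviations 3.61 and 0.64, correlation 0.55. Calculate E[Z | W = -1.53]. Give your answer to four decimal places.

E[Z | W=x] = μ_Z + ρ(σ_Z/σ_W)(x − μ_W) for jointly normal variables.
E[Z | W=-1.53] = -2.10 + (0.55)·(0.64/3.61)·(-1.53 − (-6.18)) = -2.10 + (0.097507)·(4.65) = -1.6466.

-1.6466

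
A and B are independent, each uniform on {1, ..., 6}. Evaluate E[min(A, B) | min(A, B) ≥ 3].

P(min(A, B) ≥ 3) = 4/9.
Summing min(A,B)·P(x,y) over outcomes with min(A, B) ≥ 3 gives 31/18.
E[min(A, B) | min(A, B) ≥ 3] = (31/18) / (4/9) = 31/8.

31/8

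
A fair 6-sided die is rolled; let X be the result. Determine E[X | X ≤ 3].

2

Given X ≤ 3, X is equally likely to be any of {1, 2, 3}.
E[X | X ≤ 3] = (1 + 2 + 3) / 3 = 2.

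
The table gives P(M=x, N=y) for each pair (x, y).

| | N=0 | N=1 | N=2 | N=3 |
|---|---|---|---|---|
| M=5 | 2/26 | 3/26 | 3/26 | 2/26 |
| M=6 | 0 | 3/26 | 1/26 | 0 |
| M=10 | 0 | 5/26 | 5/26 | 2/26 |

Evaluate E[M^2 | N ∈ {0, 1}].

733/13

P(N ∈ {0, 1}) = 1/2.
Σ M^2·P over the event = 25·(2/26) + 25·(3/26) + 36·(3/26) + 100·(5/26) = 733/26.
E[M^2 | N ∈ {0, 1}] = (733/26) / (1/2) = 733/13.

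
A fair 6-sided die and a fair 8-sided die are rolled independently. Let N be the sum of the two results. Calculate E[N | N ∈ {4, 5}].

32/7

P(N ∈ {4, 5}) = 7/48.
Σ over the event: 4·1/16 + 5·1/12 = 2/3.
E[N | N ∈ {4, 5}] = (2/3) / (7/48) = 32/7.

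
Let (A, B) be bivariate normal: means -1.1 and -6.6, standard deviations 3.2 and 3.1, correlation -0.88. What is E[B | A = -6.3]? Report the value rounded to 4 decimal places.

E[B | A=x] = μ_B + ρ(σ_B/σ_A)(x − μ_A) for jointly normal variables.
E[B | A=-6.3] = -6.6 + (-0.88)·(3.1/3.2)·(-6.3 − (-1.1)) = -6.6 + (-0.8525)·(-5.2) = -2.1670.

-2.1670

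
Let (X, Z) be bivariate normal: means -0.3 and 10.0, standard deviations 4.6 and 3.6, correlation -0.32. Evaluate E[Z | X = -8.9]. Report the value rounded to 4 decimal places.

For a bivariate normal, E[Z | X=x] = μ_Z + ρ·(σ_Z/σ_X)·(x − μ_X).
E[Z | X=-8.9] = 10.0 + (-0.32)·(3.6/4.6)·(-8.9 − (-0.3)) = 10.0 + (-0.25043)·(-8.6) = 12.1537.

12.1537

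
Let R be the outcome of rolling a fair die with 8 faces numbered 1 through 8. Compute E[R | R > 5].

Given R > 5, R is equally likely to be any of {6, 7, 8}.
E[R | R > 5] = (6 + 7 + 8) / 3 = 7.

7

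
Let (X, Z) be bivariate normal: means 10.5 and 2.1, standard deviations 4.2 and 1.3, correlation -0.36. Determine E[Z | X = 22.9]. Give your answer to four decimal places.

0.7183

For a bivariate normal, E[Z | X=x] = μ_Z + ρ·(σ_Z/σ_X)·(x − μ_X).
E[Z | X=22.9] = 2.1 + (-0.36)·(1.3/4.2)·(22.9 − (10.5)) = 2.1 + (-0.11143)·(12.4) = 0.7183.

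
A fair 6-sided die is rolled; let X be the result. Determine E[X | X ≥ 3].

9/2

Given X ≥ 3, X is equally likely to be any of {3, 4, 5, 6}.
E[X | X ≥ 3] = (3 + 4 + 5 + 6) / 4 = 9/2.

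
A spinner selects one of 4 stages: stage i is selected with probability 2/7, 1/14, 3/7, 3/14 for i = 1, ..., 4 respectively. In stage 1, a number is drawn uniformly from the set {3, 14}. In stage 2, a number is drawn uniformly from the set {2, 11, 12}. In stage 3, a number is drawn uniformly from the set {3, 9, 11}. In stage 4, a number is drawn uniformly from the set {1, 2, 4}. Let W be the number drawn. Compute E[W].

143/21

E[W | stage 1] = (3+14)/2 = 17/2.
E[W | stage 2] = (2+11+12)/3 = 25/3.
E[W | stage 3] = (3+9+11)/3 = 23/3.
E[W | stage 4] = (1+2+4)/3 = 7/3.
By the law of total expectation,
E[W] = (2/7)·(17/2) + (1/14)·(25/3) + (3/7)·(23/3) + (3/14)·(7/3) = 143/21.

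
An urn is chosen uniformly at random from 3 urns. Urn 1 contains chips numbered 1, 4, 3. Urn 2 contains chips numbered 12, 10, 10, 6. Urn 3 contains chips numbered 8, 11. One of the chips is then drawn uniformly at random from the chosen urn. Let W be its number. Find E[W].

E[W | urn 1] = (1+4+3)/3 = 8/3.
E[W | urn 2] = (12+10+10+6)/4 = 19/2.
E[W | urn 3] = (8+11)/2 = 19/2.
E[W] = (1/3)·(8/3) + (1/3)·(19/2) + (1/3)·(19/2) = 65/9.

65/9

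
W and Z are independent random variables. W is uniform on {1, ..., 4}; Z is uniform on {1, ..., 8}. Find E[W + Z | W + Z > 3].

216/29

P(W + Z > 3) = 29/32.
Summing (W+Z)·P(x,y) over outcomes with W + Z > 3 gives 27/4.
E[W + Z | W + Z > 3] = (27/4) / (29/32) = 216/29.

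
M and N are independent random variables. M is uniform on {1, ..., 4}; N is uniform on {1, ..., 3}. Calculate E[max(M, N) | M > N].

Outcomes with M > N: (2,1), (3,1), (3,2), (4,1), (4,2), (4,3), each with probability 1/12.
E[max(M, N) | M > N] = (2 + 3 + 3 + 4 + 4 + 4) / 6 = 10/3.

10/3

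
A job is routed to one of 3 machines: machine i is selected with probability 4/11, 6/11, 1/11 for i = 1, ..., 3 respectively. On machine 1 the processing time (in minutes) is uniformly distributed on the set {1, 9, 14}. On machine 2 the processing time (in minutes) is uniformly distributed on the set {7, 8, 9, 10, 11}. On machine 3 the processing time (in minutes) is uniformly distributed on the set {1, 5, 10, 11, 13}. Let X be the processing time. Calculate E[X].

E[X | machine 1] = (1+9+14)/3 = 8.
E[X | machine 2] = (7+8+9+10+11)/5 = 9.
E[X | machine 3] = (1+5+10+11+13)/5 = 8.
E[X] = (4/11)·(8) + (6/11)·(9) + (1/11)·(8) = 94/11.

94/11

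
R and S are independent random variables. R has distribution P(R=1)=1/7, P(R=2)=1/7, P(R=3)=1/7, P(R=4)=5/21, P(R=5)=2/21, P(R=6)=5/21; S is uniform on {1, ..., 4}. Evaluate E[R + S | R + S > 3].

P(R + S > 3) = 25/28.
Summing (R+S)·P(x,y) over outcomes with R + S > 3 gives 83/14.
E[R + S | R + S > 3] = (83/14) / (25/28) = 166/25.

166/25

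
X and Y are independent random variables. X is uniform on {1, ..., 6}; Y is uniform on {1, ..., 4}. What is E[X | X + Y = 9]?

11/2

Outcomes with X + Y = 9: (5,4), (6,3), each with probability 1/24.
E[X | X + Y = 9] = (5 + 6) / 2 = 11/2.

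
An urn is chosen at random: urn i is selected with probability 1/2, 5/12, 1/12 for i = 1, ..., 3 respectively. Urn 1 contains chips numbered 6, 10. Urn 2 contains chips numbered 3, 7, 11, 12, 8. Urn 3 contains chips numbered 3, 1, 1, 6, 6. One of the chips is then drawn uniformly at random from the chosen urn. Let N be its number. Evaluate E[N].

E[N | urn 1] = (6+10)/2 = 8.
E[N | urn 2] = (3+7+11+12+8)/5 = 41/5.
E[N | urn 3] = (3+1+1+6+6)/5 = 17/5.
By the law of total expectation,
E[N] = (1/2)·(8) + (5/12)·(41/5) + (1/12)·(17/5) = 77/10.

77/10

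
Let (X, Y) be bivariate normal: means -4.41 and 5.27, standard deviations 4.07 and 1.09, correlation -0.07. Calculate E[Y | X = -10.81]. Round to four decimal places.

The regression of Y on X has slope ρ·σ_Y/σ_X and passes through (μ_X, μ_Y).
E[Y | X=-10.81] = 5.27 + (-0.07)·(1.09/4.07)·(-10.81 − (-4.41)) = 5.27 + (-0.018747)·(-6.4) = 5.3900.

5.3900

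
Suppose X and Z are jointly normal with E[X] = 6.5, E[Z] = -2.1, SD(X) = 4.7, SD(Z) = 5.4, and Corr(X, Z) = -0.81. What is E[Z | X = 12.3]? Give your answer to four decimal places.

-7.4977

For a bivariate normal, E[Z | X=x] = μ_Z + ρ·(σ_Z/σ_X)·(x − μ_X).
E[Z | X=12.3] = -2.1 + (-0.81)·(5.4/4.7)·(12.3 − (6.5)) = -2.1 + (-0.93064)·(5.8) = -7.4977.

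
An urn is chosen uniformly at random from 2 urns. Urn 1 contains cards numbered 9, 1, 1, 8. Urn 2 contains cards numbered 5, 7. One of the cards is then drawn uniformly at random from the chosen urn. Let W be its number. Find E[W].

E[W | urn 1] = (9+1+1+8)/4 = 19/4.
E[W | urn 2] = (5+7)/2 = 6.
E[W] = (1/2)·(19/4) + (1/2)·(6) = 43/8.

43/8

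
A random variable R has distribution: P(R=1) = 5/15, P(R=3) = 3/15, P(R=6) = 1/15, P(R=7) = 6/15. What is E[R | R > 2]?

57/10

P(R > 2) = 2/3.
Σ over the event: 3·1/5 + 6·1/15 + 7·2/5 = 19/5.
E[R | R > 2] = (19/5) / (2/3) = 57/10.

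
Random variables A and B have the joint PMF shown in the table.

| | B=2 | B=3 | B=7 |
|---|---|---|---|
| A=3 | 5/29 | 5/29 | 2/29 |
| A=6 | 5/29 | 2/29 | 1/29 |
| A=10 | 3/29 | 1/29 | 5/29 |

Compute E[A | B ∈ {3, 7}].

P(B ∈ {3, 7}) = 16/29.
Summing A·P(A=x,B=y) over the conditioning event gives 99/29.
E[A | B ∈ {3, 7}] = (99/29) / (16/29) = 99/16.

99/16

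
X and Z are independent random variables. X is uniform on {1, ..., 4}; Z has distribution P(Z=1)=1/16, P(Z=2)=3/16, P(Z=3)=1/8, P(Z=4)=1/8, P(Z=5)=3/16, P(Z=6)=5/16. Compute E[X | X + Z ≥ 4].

154/59

P(X + Z ≥ 4) = 59/64.
Summing X·P(x,y) over outcomes with X + Z ≥ 4 gives 77/32.
E[X | X + Z ≥ 4] = (77/32) / (59/64) = 154/59.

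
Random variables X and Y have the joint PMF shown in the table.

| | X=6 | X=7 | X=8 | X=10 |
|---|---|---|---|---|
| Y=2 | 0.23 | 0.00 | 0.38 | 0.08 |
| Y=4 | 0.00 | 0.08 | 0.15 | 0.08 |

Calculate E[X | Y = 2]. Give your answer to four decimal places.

P(Y = 2) = 0.69.
Σ X·P over the event = 6·(0.23) + 8·(0.38) + 10·(0.08) = 5.22.
E[X | Y = 2] = (5.22) / (0.69) = 7.5652.

7.5652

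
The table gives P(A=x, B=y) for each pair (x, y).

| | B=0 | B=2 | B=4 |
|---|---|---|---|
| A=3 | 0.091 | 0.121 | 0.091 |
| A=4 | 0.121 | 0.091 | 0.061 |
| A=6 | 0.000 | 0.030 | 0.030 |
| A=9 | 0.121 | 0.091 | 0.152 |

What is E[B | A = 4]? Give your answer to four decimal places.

1.5604

P(A = 4) = 0.273.
Summing B·P(A=x,B=y) over the conditioning event gives 0.426.
E[B | A = 4] = (0.426) / (0.273) = 1.5604.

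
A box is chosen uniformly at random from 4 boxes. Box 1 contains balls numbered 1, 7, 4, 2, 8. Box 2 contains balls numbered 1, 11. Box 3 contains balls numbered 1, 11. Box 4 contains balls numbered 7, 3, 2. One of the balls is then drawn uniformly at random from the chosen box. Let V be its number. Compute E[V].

E[V | box 1] = (1+7+4+2+8)/5 = 22/5.
E[V | box 2] = (1+11)/2 = 6.
E[V | box 3] = (1+11)/2 = 6.
E[V | box 4] = (7+3+2)/3 = 4.
By the law of total expectation,
E[V] = (1/4)·(22/5) + (1/4)·(6) + (1/4)·(6) + (1/4)·(4) = 51/10.

51/10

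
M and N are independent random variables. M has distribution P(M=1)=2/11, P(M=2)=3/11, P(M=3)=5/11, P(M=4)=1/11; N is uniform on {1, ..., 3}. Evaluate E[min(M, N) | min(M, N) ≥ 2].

7/3

P(min(M, N) ≥ 2) = 6/11.
Summing min(M,N)·P(x,y) over outcomes with min(M, N) ≥ 2 gives 14/11.
E[min(M, N) | min(M, N) ≥ 2] = (14/11) / (6/11) = 7/3.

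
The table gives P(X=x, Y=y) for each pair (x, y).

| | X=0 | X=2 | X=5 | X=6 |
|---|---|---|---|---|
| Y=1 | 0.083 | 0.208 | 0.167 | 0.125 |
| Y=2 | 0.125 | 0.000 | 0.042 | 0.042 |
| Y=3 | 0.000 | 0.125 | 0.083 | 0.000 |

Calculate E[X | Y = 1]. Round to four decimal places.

3.4322

P(Y = 1) = 0.583.
Σ X·P over the event = 0·(0.083) + 2·(0.208) + 5·(0.167) + 6·(0.125) = 2.001.
E[X | Y = 1] = (2.001) / (0.583) = 3.4322.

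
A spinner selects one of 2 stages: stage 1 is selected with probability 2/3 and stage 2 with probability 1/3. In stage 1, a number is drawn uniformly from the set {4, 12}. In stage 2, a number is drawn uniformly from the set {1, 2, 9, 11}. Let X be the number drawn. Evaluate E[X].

E[X | stage 1] = (4+12)/2 = 8.
E[X | stage 2] = (1+2+9+11)/4 = 23/4.
E[X] = (2/3)·(8) + (1/3)·(23/4) = 29/4.

29/4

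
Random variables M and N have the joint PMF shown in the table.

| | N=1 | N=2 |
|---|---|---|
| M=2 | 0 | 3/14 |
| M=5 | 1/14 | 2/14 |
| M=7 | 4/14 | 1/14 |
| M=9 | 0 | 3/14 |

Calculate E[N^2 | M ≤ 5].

P(M ≤ 5) = 3/7.
Σ N^2·P over the event = 4·(3/14) + 1·(1/14) + 4·(2/14) = 3/2.
E[N^2 | M ≤ 5] = (3/2) / (3/7) = 7/2.

7/2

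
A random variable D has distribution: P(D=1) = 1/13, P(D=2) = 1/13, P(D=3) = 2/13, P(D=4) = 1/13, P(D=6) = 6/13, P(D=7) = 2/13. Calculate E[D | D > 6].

7

P(D > 6) = 2/13.
Σ over the event: 7·2/13 = 14/13.
E[D | D > 6] = (14/13) / (2/13) = 7.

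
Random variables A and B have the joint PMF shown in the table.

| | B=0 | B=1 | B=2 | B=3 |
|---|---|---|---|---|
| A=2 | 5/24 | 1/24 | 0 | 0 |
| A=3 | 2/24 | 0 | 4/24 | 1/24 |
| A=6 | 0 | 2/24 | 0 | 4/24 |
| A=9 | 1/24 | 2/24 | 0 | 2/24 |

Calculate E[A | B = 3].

P(B = 3) = 7/24.
Σ A·P over the event = 3·(1/24) + 6·(4/24) + 9·(2/24) = 15/8.
E[A | B = 3] = (15/8) / (7/24) = 45/7.

45/7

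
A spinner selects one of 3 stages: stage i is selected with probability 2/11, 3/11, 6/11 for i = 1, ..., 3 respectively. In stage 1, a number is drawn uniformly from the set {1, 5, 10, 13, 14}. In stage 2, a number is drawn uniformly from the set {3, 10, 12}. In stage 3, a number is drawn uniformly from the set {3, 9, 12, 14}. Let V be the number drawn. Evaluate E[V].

E[V | stage 1] = (1+5+10+13+14)/5 = 43/5.
E[V | stage 2] = (3+10+12)/3 = 25/3.
E[V | stage 3] = (3+9+12+14)/4 = 19/2.
E[V] = (2/11)·(43/5) + (3/11)·(25/3) + (6/11)·(19/2) = 496/55.

496/55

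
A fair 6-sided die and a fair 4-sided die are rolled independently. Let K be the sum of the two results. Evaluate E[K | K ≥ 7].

P(K ≥ 7) = 5/12.
Σ over the event: 7·1/6 + 8·1/8 + 9·1/12 + 10·1/24 = 10/3.
E[K | K ≥ 7] = (10/3) / (5/12) = 8.

8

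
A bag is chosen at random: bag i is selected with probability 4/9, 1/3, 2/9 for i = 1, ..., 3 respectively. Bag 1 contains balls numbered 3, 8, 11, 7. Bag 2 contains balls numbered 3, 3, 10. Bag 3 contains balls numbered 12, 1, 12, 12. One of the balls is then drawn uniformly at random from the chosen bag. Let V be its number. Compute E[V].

127/18

E[V | bag 1] = (3+8+11+7)/4 = 29/4.
E[V | bag 2] = (3+3+10)/3 = 16/3.
E[V | bag 3] = (12+1+12+12)/4 = 37/4.
By the law of total expectation,
E[V] = (4/9)·(29/4) + (1/3)·(16/3) + (2/9)·(37/4) = 127/18.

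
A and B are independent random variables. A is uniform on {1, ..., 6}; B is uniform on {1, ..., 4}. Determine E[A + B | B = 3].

Outcomes with B = 3: (1,3), (2,3), (3,3), (4,3), (5,3), (6,3), each with probability 1/24.
E[A + B | B = 3] = (4 + 5 + 6 + 7 + 8 + 9) / 6 = 13/2.

13/2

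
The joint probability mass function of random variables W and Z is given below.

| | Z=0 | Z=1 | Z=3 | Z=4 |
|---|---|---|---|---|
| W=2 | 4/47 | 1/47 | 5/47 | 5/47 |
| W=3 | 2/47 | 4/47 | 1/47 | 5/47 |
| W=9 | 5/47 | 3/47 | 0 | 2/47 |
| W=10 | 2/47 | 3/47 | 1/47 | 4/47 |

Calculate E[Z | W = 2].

12/5

P(W = 2) = 15/47.
Σ Z·P over the event = 0·(4/47) + 1·(1/47) + 3·(5/47) + 4·(5/47) = 36/47.
E[Z | W = 2] = (36/47) / (15/47) = 12/5.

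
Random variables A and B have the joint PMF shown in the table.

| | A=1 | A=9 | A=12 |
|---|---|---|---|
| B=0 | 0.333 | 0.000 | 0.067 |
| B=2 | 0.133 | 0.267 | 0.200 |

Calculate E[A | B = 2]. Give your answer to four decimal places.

8.2267

P(B = 2) = 0.600.
Σ A·P over the event = 1·(0.133) + 9·(0.267) + 12·(0.200) = 4.936.
E[A | B = 2] = (4.936) / (0.600) = 8.2267.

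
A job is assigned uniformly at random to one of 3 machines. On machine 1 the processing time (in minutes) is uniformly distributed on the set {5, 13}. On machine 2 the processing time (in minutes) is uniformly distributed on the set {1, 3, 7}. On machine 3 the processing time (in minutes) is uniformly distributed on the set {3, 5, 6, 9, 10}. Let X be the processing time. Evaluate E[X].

289/45

E[X | machine 1] = (5+13)/2 = 9.
E[X | machine 2] = (1+3+7)/3 = 11/3.
E[X | machine 3] = (3+5+6+9+10)/5 = 33/5.
E[X] = (1/3)·(9) + (1/3)·(11/3) + (1/3)·(33/5) = 289/45.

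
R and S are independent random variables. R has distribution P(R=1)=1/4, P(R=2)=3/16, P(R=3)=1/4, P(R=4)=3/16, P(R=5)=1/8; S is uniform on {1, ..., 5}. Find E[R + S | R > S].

P(R > S) = 7/20.
Summing (R+S)·P(x,y) over outcomes with R > S gives 159/80.
E[R + S | R > S] = (159/80) / (7/20) = 159/28.

159/28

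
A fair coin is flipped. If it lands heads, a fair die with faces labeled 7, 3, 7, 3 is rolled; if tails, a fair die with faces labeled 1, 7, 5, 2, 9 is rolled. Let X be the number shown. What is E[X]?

E[X | heads] = (7+3+7+3)/4 = 5.
E[X | tails] = (1+7+5+2+9)/5 = 24/5.
E[X] = (1/2)·(5) + (1/2)·(24/5) = 49/10.

49/10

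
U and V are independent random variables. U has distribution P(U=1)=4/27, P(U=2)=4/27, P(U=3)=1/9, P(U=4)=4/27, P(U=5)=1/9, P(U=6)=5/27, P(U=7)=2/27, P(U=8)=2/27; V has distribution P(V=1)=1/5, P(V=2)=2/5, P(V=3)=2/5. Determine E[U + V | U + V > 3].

P(U + V > 3) = 119/135.
Summing (U+V)·P(x,y) over outcomes with U + V > 3 gives 271/45.
E[U + V | U + V > 3] = (271/45) / (119/135) = 813/119.

813/119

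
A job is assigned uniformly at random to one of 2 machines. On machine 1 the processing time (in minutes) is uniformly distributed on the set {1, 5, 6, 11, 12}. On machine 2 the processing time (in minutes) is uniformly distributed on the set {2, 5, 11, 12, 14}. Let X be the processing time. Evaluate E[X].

E[X | machine 1] = (1+5+6+11+12)/5 = 7.
E[X | machine 2] = (2+5+11+12+14)/5 = 44/5.
By the law of total expectation,
E[X] = (1/2)·(7) + (1/2)·(44/5) = 79/10.

79/10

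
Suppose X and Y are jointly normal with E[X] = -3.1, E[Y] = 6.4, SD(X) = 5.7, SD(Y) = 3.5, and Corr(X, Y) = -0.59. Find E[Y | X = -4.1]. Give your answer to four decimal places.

6.7623

E[Y | X=x] = μ_Y + ρ(σ_Y/σ_X)(x − μ_X) for jointly normal variables.
E[Y | X=-4.1] = 6.4 + (-0.59)·(3.5/5.7)·(-4.1 − (-3.1)) = 6.4 + (-0.36228)·(-1) = 6.7623.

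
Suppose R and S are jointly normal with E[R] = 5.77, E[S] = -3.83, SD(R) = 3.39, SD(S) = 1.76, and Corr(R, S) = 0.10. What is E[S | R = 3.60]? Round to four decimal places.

-3.9427

The regression of S on R has slope ρ·σ_S/σ_R and passes through (μ_R, μ_S).
E[S | R=3.60] = -3.83 + (0.10)·(1.76/3.39)·(3.60 − (5.77)) = -3.83 + (0.051917)·(-2.17) = -3.9427.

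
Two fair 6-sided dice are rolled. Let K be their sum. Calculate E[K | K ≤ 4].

10/3

P(K ≤ 4) = 1/6.
Σ over the event: 2·1/36 + 3·1/18 + 4·1/12 = 5/9.
E[K | K ≤ 4] = (5/9) / (1/6) = 10/3.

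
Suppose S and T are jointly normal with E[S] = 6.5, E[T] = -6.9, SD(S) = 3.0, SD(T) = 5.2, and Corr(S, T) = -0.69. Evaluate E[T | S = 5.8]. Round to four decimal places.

E[T | S=x] = μ_T + ρ(σ_T/σ_S)(x − μ_S) for jointly normal variables.
E[T | S=5.8] = -6.9 + (-0.69)·(5.2/3.0)·(5.8 − (6.5)) = -6.9 + (-1.196)·(-0.7) = -6.0628.

-6.0628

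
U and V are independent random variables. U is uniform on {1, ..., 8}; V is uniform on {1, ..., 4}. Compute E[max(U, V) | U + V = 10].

Outcomes with U + V = 10: (6,4), (7,3), (8,2), each with probability 1/32.
E[max(U, V) | U + V = 10] = (6 + 7 + 8) / 3 = 7.

7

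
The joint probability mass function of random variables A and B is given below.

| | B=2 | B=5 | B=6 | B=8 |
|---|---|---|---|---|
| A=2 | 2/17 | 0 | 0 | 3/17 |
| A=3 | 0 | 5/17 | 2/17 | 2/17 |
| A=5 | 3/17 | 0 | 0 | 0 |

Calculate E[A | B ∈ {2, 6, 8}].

37/12

P(B ∈ {2, 6, 8}) = 12/17.
Σ A·P over the event = 2·(2/17) + 2·(3/17) + 3·(2/17) + 3·(2/17) + 5·(3/17) = 37/17.
E[A | B ∈ {2, 6, 8}] = (37/17) / (12/17) = 37/12.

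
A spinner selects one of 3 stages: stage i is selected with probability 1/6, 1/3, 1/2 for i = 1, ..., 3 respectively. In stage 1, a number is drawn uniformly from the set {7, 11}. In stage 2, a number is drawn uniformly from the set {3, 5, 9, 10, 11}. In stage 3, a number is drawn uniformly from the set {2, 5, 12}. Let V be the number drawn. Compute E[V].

E[V | stage 1] = (7+11)/2 = 9.
E[V | stage 2] = (3+5+9+10+11)/5 = 38/5.
E[V | stage 3] = (2+5+12)/3 = 19/3.
E[V] = (1/6)·(9) + (1/3)·(38/5) + (1/2)·(19/3) = 36/5.

36/5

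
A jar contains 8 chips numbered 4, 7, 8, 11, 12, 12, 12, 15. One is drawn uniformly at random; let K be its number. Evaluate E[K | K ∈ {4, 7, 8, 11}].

15/2

P(K ∈ {4, 7, 8, 11}) = 1/2.
Σ over the event: 4·1/8 + 7·1/8 + 8·1/8 + 11·1/8 = 15/4.
E[K | K ∈ {4, 7, 8, 11}] = (15/4) / (1/2) = 15/2.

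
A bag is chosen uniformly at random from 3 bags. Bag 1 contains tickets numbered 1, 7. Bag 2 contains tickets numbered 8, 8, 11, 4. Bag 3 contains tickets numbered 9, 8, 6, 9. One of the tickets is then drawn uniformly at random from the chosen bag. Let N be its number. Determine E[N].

79/12

E[N | bag 1] = (1+7)/2 = 4.
E[N | bag 2] = (8+8+11+4)/4 = 31/4.
E[N | bag 3] = (9+8+6+9)/4 = 8.
E[N] = (1/3)·(4) + (1/3)·(31/4) + (1/3)·(8) = 79/12.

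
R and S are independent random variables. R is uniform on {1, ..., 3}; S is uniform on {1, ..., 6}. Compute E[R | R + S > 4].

P(R + S > 4) = 2/3.
Summing R·P(x,y) over outcomes with R + S > 4 gives 13/9.
E[R | R + S > 4] = (13/9) / (2/3) = 13/6.

13/6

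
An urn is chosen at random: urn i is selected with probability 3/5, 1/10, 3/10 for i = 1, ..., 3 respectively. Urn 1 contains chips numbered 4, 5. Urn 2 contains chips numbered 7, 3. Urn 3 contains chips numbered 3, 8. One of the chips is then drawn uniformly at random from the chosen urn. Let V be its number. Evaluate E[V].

E[V | urn 1] = (4+5)/2 = 9/2.
E[V | urn 2] = (7+3)/2 = 5.
E[V | urn 3] = (3+8)/2 = 11/2.
By the law of total expectation,
E[V] = (3/5)·(9/2) + (1/10)·(5) + (3/10)·(11/2) = 97/20.

97/20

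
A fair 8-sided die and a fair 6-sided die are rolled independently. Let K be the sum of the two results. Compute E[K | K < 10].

P(K < 10) = 11/16.
Σ over the event: 2·1/48 + 3·1/24 + 4·1/16 + 5·1/12 + 6·5/48 + 7·1/8 + 8·1/8 + 9·1/8 = 107/24.
E[K | K < 10] = (107/24) / (11/16) = 214/33.

214/33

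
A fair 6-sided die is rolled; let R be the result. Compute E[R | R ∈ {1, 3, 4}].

P(R ∈ {1, 3, 4}) = 1/2.
Σ over the event: 1·1/6 + 3·1/6 + 4·1/6 = 4/3.
E[R | R ∈ {1, 3, 4}] = (4/3) / (1/2) = 8/3.

8/3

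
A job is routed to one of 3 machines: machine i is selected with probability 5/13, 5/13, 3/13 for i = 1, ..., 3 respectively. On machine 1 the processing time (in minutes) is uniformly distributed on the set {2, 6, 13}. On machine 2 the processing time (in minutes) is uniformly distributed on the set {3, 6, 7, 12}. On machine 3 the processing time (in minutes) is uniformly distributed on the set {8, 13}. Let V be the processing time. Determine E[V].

203/26

E[V | machine 1] = (2+6+13)/3 = 7.
E[V | machine 2] = (3+6+7+12)/4 = 7.
E[V | machine 3] = (8+13)/2 = 21/2.
E[V] = (5/13)·(7) + (5/13)·(7) + (3/13)·(21/2) = 203/26.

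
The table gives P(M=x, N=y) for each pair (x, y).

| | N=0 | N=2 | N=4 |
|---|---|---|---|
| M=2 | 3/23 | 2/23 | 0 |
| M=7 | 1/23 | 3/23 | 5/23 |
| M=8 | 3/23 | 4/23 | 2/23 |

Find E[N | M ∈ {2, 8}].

10/7

P(M ∈ {2, 8}) = 14/23.
Σ N·P over the event = 0·(3/23) + 2·(2/23) + 0·(3/23) + 2·(4/23) + 4·(2/23) = 20/23.
E[N | M ∈ {2, 8}] = (20/23) / (14/23) = 10/7.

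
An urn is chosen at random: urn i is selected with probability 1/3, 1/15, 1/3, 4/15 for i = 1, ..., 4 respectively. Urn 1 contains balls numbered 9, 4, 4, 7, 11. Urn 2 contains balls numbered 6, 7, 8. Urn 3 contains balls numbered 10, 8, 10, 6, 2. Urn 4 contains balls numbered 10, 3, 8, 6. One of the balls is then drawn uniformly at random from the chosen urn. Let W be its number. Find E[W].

7

E[W | urn 1] = (9+4+4+7+11)/5 = 7.
E[W | urn 2] = (6+7+8)/3 = 7.
E[W | urn 3] = (10+8+10+6+2)/5 = 36/5.
E[W | urn 4] = (10+3+8+6)/4 = 27/4.
By the law of total expectation,
E[W] = (1/3)·(7) + (1/15)·(7) + (1/3)·(36/5) + (4/15)·(27/4) = 7.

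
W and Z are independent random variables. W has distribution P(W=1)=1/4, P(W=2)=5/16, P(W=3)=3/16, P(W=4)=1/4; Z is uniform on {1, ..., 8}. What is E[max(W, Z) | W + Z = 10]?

85/12

P(W + Z = 10) = 3/32.
Summing max(W,Z)·P(x,y) over outcomes with W + Z = 10 gives 85/128.
E[max(W, Z) | W + Z = 10] = (85/128) / (3/32) = 85/12.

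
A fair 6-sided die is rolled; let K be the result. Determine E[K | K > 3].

Given K > 3, K is equally likely to be any of {4, 5, 6}.
E[K | K > 3] = (4 + 5 + 6) / 3 = 5.

5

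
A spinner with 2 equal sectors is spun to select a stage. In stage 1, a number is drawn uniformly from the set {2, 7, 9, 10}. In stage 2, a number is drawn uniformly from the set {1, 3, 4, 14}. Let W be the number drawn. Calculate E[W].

25/4

E[W | stage 1] = (2+7+9+10)/4 = 7.
E[W | stage 2] = (1+3+4+14)/4 = 11/2.
By the law of total expectation,
E[W] = (1/2)·(7) + (1/2)·(11/2) = 25/4.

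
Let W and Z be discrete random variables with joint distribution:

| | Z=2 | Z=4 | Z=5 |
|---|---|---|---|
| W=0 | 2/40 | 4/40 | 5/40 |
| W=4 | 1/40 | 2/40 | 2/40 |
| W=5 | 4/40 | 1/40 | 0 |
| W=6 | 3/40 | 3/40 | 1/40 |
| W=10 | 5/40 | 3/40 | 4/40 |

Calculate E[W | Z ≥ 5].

9/2

P(Z ≥ 5) = 3/10.
Summing W·P(W=x,Z=y) over the conditioning event gives 27/20.
E[W | Z ≥ 5] = (27/20) / (3/10) = 9/2.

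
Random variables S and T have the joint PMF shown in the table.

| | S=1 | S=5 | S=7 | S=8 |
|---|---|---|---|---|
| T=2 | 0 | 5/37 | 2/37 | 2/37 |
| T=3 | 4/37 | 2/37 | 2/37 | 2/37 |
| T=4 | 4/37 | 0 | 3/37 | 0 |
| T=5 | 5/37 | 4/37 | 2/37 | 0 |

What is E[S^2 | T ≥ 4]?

P(T ≥ 4) = 18/37.
Summing S^2·P(S=x,T=y) over the conditioning event gives 354/37.
E[S^2 | T ≥ 4] = (354/37) / (18/37) = 59/3.

59/3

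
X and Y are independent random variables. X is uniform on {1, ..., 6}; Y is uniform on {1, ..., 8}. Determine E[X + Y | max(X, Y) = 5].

70/9

P(max(X, Y) = 5) = 3/16.
Summing (X+Y)·P(x,y) over outcomes with max(X, Y) = 5 gives 35/24.
E[X + Y | max(X, Y) = 5] = (35/24) / (3/16) = 70/9.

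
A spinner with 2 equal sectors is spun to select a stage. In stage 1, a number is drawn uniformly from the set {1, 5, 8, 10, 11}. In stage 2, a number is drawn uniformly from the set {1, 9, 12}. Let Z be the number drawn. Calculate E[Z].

43/6

E[Z | stage 1] = (1+5+8+10+11)/5 = 7.
E[Z | stage 2] = (1+9+12)/3 = 22/3.
E[Z] = (1/2)·(7) + (1/2)·(22/3) = 43/6.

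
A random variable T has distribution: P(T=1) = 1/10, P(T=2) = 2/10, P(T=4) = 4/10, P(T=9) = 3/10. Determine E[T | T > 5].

P(T > 5) = 3/10.
Σ over the event: 9·3/10 = 27/10.
E[T | T > 5] = (27/10) / (3/10) = 9.

9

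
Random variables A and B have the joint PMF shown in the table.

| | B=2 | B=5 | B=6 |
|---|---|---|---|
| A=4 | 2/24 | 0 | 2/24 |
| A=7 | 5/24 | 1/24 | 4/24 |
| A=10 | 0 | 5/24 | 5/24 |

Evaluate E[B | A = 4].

4

P(A = 4) = 1/6.
Σ B·P over the event = 2·(2/24) + 6·(2/24) = 2/3.
E[B | A = 4] = (2/3) / (1/6) = 4.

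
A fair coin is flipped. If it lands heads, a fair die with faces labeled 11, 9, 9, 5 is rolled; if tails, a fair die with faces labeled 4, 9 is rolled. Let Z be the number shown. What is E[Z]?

15/2

E[Z | heads] = (11+9+9+5)/4 = 17/2.
E[Z | tails] = (4+9)/2 = 13/2.
E[Z] = (1/2)·(17/2) + (1/2)·(13/2) = 15/2.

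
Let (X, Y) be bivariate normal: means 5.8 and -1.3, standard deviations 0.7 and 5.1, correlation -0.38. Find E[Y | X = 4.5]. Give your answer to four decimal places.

For a bivariate normal, E[Y | X=x] = μ_Y + ρ·(σ_Y/σ_X)·(x − μ_X).
E[Y | X=4.5] = -1.3 + (-0.38)·(5.1/0.7)·(4.5 − (5.8)) = -1.3 + (-2.76857)·(-1.3) = 2.2991.

2.2991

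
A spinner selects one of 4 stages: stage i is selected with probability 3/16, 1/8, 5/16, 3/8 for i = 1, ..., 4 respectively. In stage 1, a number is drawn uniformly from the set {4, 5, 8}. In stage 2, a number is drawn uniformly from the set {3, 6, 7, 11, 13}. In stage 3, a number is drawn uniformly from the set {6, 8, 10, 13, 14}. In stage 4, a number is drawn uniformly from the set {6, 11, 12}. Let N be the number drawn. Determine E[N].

E[N | stage 1] = (4+5+8)/3 = 17/3.
E[N | stage 2] = (3+6+7+11+13)/5 = 8.
E[N | stage 3] = (6+8+10+13+14)/5 = 51/5.
E[N | stage 4] = (6+11+12)/3 = 29/3.
E[N] = (3/16)·(17/3) + (1/8)·(8) + (5/16)·(51/5) + (3/8)·(29/3) = 71/8.

71/8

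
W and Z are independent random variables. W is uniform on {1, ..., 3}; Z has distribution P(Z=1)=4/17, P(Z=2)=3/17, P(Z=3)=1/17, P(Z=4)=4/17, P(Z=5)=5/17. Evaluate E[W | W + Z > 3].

P(W + Z > 3) = 40/51.
Summing W·P(x,y) over outcomes with W + Z > 3 gives 29/17.
E[W | W + Z > 3] = (29/17) / (40/51) = 87/40.

87/40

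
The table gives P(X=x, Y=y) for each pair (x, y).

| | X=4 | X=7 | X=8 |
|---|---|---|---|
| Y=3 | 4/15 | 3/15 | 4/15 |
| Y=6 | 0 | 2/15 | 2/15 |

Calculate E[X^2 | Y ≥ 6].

P(Y ≥ 6) = 4/15.
Σ X^2·P over the event = 49·(2/15) + 64·(2/15) = 226/15.
E[X^2 | Y ≥ 6] = (226/15) / (4/15) = 113/2.

113/2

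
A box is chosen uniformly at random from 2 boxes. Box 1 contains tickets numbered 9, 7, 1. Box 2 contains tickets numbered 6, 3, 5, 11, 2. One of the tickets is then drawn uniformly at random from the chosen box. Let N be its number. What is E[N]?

83/15

E[N | box 1] = (9+7+1)/3 = 17/3.
E[N | box 2] = (6+3+5+11+2)/5 = 27/5.
By the law of total expectation,
E[N] = (1/2)·(17/3) + (1/2)·(27/5) = 83/15.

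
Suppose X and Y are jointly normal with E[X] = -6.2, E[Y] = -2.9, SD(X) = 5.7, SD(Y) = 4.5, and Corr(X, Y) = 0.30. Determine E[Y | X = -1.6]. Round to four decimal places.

For a bivariate normal, E[Y | X=x] = μ_Y + ρ·(σ_Y/σ_X)·(x − μ_X).
E[Y | X=-1.6] = -2.9 + (0.30)·(4.5/5.7)·(-1.6 − (-6.2)) = -2.9 + (0.23684)·(4.6) = -1.8105.

-1.8105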